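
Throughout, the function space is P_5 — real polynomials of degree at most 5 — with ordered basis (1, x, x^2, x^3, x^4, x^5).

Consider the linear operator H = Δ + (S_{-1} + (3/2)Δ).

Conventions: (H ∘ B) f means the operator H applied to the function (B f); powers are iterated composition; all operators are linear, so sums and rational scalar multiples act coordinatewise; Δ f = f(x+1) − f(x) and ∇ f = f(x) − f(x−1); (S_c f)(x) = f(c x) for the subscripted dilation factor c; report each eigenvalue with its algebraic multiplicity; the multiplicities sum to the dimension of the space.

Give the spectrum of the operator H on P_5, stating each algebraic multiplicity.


image of 1: 1
image of x: -x + 5/2
image of x^2: x^2 + 5x + 5/2
image of x^3: -x^3 + (15/2)x^2 + (15/2)x + 5/2
image of x^4: x^4 + 10x^3 + 15x^2 + 10x + 5/2
image of x^5: -x^5 + (25/2)x^4 + 25x^3 + 25x^2 + (25/2)x + 5/2
the matrix is upper triangular; its diagonal is (1, -1, 1, -1, 1, -1)
for a triangular matrix the eigenvalues are the diagonal entries, with algebraic multiplicity their repetition count

λ = -1 (multiplicity 3), λ = 1 (multiplicity 3)


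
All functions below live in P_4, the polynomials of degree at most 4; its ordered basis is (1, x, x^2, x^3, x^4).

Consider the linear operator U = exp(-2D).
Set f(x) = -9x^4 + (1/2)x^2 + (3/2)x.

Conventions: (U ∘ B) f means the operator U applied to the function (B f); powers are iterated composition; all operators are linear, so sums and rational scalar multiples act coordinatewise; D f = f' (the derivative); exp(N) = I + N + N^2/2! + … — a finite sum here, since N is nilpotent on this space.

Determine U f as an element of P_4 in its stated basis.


order-1 term: 72x^3 - 2x - 3
order-2 term: -216x^2 + 2
order-3 term: 288x
order-4 term: -144
the series for exp(-2D) f terminates at order 4
exp(-2D) f = -9x^4 + 72x^3 - (431/2)x^2 + (575/2)x - 145

g(x) = -9x^4 + 72x^3 - (431/2)x^2 + (575/2)x - 145


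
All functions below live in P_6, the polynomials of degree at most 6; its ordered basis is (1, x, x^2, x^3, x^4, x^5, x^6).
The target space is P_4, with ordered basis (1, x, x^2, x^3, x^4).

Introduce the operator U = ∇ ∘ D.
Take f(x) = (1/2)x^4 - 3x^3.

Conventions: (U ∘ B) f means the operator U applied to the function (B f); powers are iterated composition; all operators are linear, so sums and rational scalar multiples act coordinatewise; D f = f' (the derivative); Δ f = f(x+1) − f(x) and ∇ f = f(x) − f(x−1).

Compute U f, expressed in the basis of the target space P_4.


D f = 2x^3 - 9x^2
∇ D f = 6x^2 - 24x + 11

the image equals g(x) = 6x^2 - 24x + 11


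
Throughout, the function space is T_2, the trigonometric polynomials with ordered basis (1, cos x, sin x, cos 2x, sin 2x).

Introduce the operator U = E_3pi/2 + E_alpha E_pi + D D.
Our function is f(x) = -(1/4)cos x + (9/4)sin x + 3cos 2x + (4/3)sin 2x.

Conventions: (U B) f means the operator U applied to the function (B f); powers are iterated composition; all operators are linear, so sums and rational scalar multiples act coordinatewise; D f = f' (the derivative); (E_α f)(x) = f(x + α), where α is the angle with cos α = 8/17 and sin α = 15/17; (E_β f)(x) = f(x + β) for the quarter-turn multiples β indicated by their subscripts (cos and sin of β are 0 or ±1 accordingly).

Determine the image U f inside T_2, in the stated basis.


E_3pi/2 f = -(9/4)cos x - (1/4)sin x - 3cos 2x - (4/3)sin 2x
E_pi f = (1/4)cos x - (9/4)sin x + 3cos 2x + (4/3)sin 2x
E_alpha E_pi f = -(127/68)cos x - (87/68)sin x - (163/289)cos 2x - (2804/867)sin 2x
D f = (9/4)cos x + (1/4)sin x + (8/3)cos 2x - 6sin 2x
D D f = (1/4)cos x - (9/4)sin x - 12cos 2x - (16/3)sin 2x
(E_3pi/2 + E_alpha E_pi + D D) f = -(263/68)cos x - (257/68)sin x - (4498/289)cos 2x - (8584/867)sin 2x

the result is g(x) = -(263/68)cos x - (257/68)sin x - (4498/289)cos 2x - (8584/867)sin 2x


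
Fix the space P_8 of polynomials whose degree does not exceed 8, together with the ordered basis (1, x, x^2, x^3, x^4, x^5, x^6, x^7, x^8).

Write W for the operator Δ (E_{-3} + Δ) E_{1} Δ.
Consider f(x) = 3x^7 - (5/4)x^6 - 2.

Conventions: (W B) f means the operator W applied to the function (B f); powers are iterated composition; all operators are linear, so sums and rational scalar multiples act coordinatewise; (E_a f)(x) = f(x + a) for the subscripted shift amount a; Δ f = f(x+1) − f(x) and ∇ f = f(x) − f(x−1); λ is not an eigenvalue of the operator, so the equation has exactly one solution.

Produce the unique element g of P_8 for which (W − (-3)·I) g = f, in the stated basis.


the result is g(x) = x^7 - (5/12)x^6 - 14x^5 + (25/6)x^4 - 770x^3 - (4765/2)x^2 - 1478x + 631/6

write g with unknown coordinates in the stated basis and equate coefficients in (W − (-3)·I) g = f
solving from the highest basis element down gives g = x^7 - (5/12)x^6 - 14x^5 + (25/6)x^4 - 770x^3 - (4765/2)x^2 - 1478x + 631/6
check: W g = 42x^5 - (25/2)x^4 + 2310x^3 + (14295/2)x^2 + 4434x - 635/2
so W g − (-3)·g = 3x^7 - (5/4)x^6 - 2 = f ✓


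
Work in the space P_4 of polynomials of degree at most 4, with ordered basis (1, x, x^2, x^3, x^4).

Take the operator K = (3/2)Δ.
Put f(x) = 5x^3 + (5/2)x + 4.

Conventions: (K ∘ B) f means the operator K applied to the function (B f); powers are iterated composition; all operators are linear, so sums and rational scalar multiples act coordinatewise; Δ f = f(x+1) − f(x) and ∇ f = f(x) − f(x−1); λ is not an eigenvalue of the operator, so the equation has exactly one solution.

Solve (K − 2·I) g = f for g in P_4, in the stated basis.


g(x) = -(5/2)x^3 - (45/8)x^2 - (245/16)x - 1253/64

write g with unknown coordinates in the stated basis and equate coefficients in (K − 2·I) g = f
solving from the highest basis element down gives g = -(5/2)x^3 - (45/8)x^2 - (245/16)x - 1253/64
check: K g = -(45/4)x^2 - (225/8)x - 1125/32
so K g − 2·g = 5x^3 + (5/2)x + 4 = f ✓


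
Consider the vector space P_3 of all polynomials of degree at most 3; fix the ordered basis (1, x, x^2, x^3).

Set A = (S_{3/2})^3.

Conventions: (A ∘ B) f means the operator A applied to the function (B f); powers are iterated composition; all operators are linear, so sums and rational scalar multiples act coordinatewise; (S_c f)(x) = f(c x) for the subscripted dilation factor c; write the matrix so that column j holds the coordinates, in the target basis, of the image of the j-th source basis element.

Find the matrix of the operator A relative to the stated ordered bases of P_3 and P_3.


image of 1: 1
image of x: (27/8)x
image of x^2: (729/64)x^2
image of x^3: (19683/512)x^3
each image's coordinates form column j of the matrix

the matrix is [[1, 0, 0, 0]; [0, 27/8, 0, 0]; [0, 0, 729/64, 0]; [0, 0, 0, 19683/512]] (rows listed top to bottom)


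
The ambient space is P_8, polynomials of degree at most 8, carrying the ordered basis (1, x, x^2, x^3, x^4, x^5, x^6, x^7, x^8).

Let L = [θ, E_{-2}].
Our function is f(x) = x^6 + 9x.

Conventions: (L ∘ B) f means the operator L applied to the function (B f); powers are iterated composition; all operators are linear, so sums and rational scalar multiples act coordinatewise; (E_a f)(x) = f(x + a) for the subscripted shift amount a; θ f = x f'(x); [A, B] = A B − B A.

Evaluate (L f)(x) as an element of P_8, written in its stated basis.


E_{-2} f = x^6 - 12x^5 + 60x^4 - 160x^3 + 240x^2 - 183x + 46
θ E_{-2} f = 6x^6 - 60x^5 + 240x^4 - 480x^3 + 480x^2 - 183x
θ f = 6x^6 + 9x
E_{-2} θ f = 6x^6 - 72x^5 + 360x^4 - 960x^3 + 1440x^2 - 1143x + 366
[θ, E_{-2}] f = 12x^5 - 120x^4 + 480x^3 - 960x^2 + 960x - 366

the image equals g(x) = 12x^5 - 120x^4 + 480x^3 - 960x^2 + 960x - 366


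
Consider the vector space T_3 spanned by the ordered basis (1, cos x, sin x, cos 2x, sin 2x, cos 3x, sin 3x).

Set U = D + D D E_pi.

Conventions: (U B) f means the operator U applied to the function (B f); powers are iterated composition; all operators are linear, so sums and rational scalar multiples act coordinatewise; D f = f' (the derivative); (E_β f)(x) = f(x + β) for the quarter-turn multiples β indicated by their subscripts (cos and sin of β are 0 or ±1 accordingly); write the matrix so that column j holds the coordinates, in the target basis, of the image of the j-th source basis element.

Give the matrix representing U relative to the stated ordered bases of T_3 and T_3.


image of 1: 0
image of cos x: cos x - sin x
image of sin x: cos x + sin x
image of cos 2x: -4cos 2x - 2sin 2x
image of sin 2x: 2cos 2x - 4sin 2x
image of cos 3x: 9cos 3x - 3sin 3x
image of sin 3x: 3cos 3x + 9sin 3x
each image's coordinates form column j of the matrix

the matrix is [[0, 0, 0, 0, 0, 0, 0]; [0, 1, 1, 0, 0, 0, 0]; [0, -1, 1, 0, 0, 0, 0]; [0, 0, 0, -4, 2, 0, 0]; [0, 0, 0, -2, -4, 0, 0]; [0, 0, 0, 0, 0, 9, 3]; [0, 0, 0, 0, 0, -3, 9]] (rows listed top to bottom)


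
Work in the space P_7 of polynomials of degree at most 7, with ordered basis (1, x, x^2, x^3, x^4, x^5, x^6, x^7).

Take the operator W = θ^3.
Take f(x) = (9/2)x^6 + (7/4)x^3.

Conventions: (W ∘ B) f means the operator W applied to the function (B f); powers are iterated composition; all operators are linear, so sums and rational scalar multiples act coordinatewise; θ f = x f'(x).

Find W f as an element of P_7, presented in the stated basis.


the result is g(x) = 972x^6 + (189/4)x^3

θ f = 27x^6 + (21/4)x^3
θ θ f = 162x^6 + (63/4)x^3
θ θ θ f = 972x^6 + (189/4)x^3


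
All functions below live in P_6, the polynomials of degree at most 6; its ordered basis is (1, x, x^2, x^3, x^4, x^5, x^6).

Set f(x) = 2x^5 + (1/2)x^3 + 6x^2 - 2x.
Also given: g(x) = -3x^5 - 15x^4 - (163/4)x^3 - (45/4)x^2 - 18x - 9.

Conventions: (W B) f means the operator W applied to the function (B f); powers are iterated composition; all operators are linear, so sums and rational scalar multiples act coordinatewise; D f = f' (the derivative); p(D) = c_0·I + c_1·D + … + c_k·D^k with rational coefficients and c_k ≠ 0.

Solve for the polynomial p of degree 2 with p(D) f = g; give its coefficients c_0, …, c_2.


D^0 f = 2x^5 + (1/2)x^3 + 6x^2 - 2x
D^1 f = 10x^4 + (3/2)x^2 + 12x - 2
D^2 f = 40x^3 + 3x + 12
matching coefficients of g against c_0 f + c_1 Df + … from the top degree down determines the c_i
solution: c_0 = -3/2, c_1 = -3/2, c_2 = -1

c_0 = -3/2, c_1 = -3/2, c_2 = -1


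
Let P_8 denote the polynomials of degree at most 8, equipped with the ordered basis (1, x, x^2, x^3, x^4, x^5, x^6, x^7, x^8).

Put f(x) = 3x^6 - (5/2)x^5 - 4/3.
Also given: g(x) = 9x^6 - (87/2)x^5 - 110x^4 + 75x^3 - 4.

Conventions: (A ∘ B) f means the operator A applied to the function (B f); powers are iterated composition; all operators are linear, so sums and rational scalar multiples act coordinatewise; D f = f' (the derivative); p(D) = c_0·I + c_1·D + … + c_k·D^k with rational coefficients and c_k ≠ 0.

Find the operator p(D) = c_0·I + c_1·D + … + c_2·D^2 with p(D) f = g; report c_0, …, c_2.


D^0 f = 3x^6 - (5/2)x^5 - 4/3
D^1 f = 18x^5 - (25/2)x^4
D^2 f = 90x^4 - 50x^3
matching coefficients of g against c_0 f + c_1 Df + … from the top degree down determines the c_i
solution: c_0 = 3, c_1 = -2, c_2 = -3/2

p(D) = 3·I − 2·D − (3/2)·D^2, i.e. c_0 = 3, c_1 = -2, c_2 = -3/2


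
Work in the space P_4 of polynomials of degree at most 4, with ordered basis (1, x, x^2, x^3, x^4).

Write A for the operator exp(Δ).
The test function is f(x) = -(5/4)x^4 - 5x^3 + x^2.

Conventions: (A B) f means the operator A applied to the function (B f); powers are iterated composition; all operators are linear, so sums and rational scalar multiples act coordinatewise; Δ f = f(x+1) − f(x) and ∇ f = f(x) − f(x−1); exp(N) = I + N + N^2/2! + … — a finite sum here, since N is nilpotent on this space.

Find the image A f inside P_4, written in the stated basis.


g(x) = -(5/4)x^4 - 10x^3 - 29x^2 - 53x - 167/4

order-1 term: -5x^3 - (45/2)x^2 - 18x - 21/4
order-2 term: -(15/2)x^2 - 30x - 91/4
order-3 term: -5x - 25/2
order-4 term: -5/4
the series for exp(Δ) f terminates at order 4
exp(Δ) f = -(5/4)x^4 - 10x^3 - 29x^2 - 53x - 167/4


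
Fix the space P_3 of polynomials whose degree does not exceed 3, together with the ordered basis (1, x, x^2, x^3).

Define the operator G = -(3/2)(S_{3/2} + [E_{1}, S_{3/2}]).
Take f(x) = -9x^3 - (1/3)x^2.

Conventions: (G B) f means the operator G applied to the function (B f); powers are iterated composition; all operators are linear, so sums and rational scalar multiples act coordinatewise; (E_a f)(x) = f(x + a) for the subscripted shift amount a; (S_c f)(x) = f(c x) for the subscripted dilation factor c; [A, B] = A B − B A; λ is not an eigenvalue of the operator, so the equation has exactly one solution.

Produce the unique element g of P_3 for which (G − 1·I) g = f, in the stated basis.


write g with unknown coordinates in the stated basis and equate coefficients in (G − 1·I) g = f
solving from the highest basis element down gives g = (144/97)x^3 - (3344/2037)x^2 - (23988/8827)x - 3044/44135
check: G g = -(729/97)x^3 - (1341/679)x^2 - (23988/8827)x - 3044/44135
so G g − 1·g = -9x^3 - (1/3)x^2 = f ✓

the image equals g(x) = (144/97)x^3 - (3344/2037)x^2 - (23988/8827)x - 3044/44135


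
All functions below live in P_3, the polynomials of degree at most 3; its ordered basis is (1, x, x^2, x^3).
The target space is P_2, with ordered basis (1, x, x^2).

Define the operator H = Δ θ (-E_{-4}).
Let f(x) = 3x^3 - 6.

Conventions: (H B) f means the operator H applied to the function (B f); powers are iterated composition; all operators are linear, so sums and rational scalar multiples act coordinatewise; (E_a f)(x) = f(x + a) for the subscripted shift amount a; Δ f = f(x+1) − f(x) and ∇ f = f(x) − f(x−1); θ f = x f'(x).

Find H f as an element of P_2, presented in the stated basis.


the image equals g(x) = -27x^2 + 117x - 81

E_{-4} f = 3x^3 - 36x^2 + 144x - 198
(-E_{-4}) f = -3x^3 + 36x^2 - 144x + 198
θ (-E_{-4}) f = -9x^3 + 72x^2 - 144x
Δ θ (-E_{-4}) f = -27x^2 + 117x - 81


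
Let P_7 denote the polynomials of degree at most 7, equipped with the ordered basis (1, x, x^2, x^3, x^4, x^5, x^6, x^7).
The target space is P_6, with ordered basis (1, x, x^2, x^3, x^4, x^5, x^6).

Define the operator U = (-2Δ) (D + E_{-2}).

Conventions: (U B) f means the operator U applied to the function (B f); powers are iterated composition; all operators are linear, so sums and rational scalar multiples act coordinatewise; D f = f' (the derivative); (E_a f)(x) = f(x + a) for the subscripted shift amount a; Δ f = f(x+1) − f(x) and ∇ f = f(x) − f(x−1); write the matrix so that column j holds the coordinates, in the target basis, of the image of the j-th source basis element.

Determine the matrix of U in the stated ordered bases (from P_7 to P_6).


the matrix is [[0, -2, 2, -20, 22, -72, 114, -268]; [0, 0, -4, 6, -80, 110, -432, 798]; [0, 0, 0, -6, 12, -200, 330, -1512]; [0, 0, 0, 0, -8, 20, -400, 770]; [0, 0, 0, 0, 0, -10, 30, -700]; [0, 0, 0, 0, 0, 0, -12, 42]; [0, 0, 0, 0, 0, 0, 0, -14]] (rows listed top to bottom)

image of 1: 0
image of x: -2
image of x^2: -4x + 2
image of x^3: -6x^2 + 6x - 20
image of x^4: -8x^3 + 12x^2 - 80x + 22
image of x^5: -10x^4 + 20x^3 - 200x^2 + 110x - 72
image of x^6: -12x^5 + 30x^4 - 400x^3 + 330x^2 - 432x + 114
image of x^7: -14x^6 + 42x^5 - 700x^4 + 770x^3 - 1512x^2 + 798x - 268
each image's coordinates form column j of the matrix


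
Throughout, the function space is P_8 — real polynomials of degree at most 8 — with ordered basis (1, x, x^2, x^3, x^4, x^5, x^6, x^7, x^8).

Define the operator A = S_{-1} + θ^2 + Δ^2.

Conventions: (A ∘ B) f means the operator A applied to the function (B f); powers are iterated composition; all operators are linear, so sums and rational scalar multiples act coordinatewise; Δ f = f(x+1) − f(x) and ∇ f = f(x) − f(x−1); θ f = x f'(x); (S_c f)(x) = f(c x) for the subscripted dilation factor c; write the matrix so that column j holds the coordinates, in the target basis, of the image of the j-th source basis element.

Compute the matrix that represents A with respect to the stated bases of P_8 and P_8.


the matrix is [[1, 0, 2, 6, 14, 30, 62, 126, 254]; [0, 0, 0, 6, 24, 70, 180, 434, 1008]; [0, 0, 5, 0, 12, 60, 210, 630, 1736]; [0, 0, 0, 8, 0, 20, 120, 490, 1680]; [0, 0, 0, 0, 17, 0, 30, 210, 980]; [0, 0, 0, 0, 0, 24, 0, 42, 336]; [0, 0, 0, 0, 0, 0, 37, 0, 56]; [0, 0, 0, 0, 0, 0, 0, 48, 0]; [0, 0, 0, 0, 0, 0, 0, 0, 65]] (rows listed top to bottom)

image of 1: 1
image of x: 0
image of x^2: 5x^2 + 2
image of x^3: 8x^3 + 6x + 6
image of x^4: 17x^4 + 12x^2 + 24x + 14
image of x^5: 24x^5 + 20x^3 + 60x^2 + 70x + 30
image of x^6: 37x^6 + 30x^4 + 120x^3 + 210x^2 + 180x + 62
image of x^7: 48x^7 + 42x^5 + 210x^4 + 490x^3 + 630x^2 + 434x + 126
image of x^8: 65x^8 + 56x^6 + 336x^5 + 980x^4 + 1680x^3 + 1736x^2 + 1008x + 254
each image's coordinates form column j of the matrix


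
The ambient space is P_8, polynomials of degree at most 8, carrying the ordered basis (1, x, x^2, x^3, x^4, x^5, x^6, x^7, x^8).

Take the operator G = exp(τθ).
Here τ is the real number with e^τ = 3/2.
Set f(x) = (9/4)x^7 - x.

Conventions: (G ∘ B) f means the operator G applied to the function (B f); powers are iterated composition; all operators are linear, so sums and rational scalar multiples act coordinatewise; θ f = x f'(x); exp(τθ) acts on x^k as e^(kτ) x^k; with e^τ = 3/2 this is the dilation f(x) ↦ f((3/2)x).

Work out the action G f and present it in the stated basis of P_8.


exp(τθ) x^k = e^(kτ) x^k; with e^τ = 3/2 this sends x^k to (3/2)^k x^k
x ↦ 3/2 x
x^7 ↦ 2187/128 x^7
applying this coordinatewise to f: exp(τθ) f = (19683/512)x^7 - (3/2)x

the result is g(x) = (19683/512)x^7 - (3/2)x


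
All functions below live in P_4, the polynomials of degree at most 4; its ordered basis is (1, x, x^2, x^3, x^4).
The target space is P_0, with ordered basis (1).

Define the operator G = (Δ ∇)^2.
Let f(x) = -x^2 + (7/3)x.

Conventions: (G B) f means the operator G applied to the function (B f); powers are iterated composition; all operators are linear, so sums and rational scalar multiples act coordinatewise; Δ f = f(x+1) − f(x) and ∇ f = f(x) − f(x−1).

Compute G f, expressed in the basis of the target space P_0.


g(x) = 0

∇ f = -2x + 10/3
Δ ∇ f = -2
∇ (Δ ∇) f = 0
Δ ∇ (Δ ∇) f = 0


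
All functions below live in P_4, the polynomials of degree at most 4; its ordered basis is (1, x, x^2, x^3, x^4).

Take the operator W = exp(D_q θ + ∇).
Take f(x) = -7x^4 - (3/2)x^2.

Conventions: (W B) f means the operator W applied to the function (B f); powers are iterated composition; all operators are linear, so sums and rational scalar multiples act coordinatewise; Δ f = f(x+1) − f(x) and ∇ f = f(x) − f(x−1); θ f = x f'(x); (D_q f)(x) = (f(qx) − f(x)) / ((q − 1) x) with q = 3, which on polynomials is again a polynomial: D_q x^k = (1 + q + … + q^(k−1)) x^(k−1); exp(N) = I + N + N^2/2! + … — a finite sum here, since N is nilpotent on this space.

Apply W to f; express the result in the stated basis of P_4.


g(x) = -7x^4 - 1148x^3 - (48135/2)x^2 - 78471x - 62971/2

order-1 term: -1148x^3 + 42x^2 - 43x + 17/2
order-2 term: -24108x^2 + 1932x - 638
order-3 term: -80360x + 9324
order-4 term: -40180
the series for exp(D_q θ + ∇) f terminates at order 4
exp(D_q θ + ∇) f = -7x^4 - 1148x^3 - (48135/2)x^2 - 78471x - 62971/2


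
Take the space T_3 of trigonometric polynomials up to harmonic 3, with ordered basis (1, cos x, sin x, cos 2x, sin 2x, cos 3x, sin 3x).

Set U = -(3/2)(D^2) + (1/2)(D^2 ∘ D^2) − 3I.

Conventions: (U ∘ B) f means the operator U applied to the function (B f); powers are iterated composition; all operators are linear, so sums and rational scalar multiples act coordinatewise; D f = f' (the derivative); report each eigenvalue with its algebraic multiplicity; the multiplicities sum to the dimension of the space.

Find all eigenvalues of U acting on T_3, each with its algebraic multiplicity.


λ = -3 (multiplicity 1), λ = -1 (multiplicity 2), λ = 11 (multiplicity 2), λ = 51 (multiplicity 2)

image of 1: -3
image of cos x: -cos x
image of sin x: -sin x
image of cos 2x: 11cos 2x
image of sin 2x: 11sin 2x
image of cos 3x: 51cos 3x
image of sin 3x: 51sin 3x
the matrix is diagonal; its diagonal is (-3, -1, -1, 11, 11, 51, 51)
for a triangular matrix the eigenvalues are the diagonal entries, with algebraic multiplicity their repetition count


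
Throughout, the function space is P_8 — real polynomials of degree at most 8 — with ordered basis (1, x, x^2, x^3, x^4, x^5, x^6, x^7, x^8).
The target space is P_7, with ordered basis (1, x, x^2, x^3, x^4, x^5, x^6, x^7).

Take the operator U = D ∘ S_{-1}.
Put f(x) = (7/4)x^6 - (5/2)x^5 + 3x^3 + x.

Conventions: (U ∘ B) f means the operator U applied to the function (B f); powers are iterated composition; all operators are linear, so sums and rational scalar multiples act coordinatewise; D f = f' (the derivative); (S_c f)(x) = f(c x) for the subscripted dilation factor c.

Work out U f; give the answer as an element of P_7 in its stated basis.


S_{-1} f = (7/4)x^6 + (5/2)x^5 - 3x^3 - x
D S_{-1} f = (21/2)x^5 + (25/2)x^4 - 9x^2 - 1

the image equals g(x) = (21/2)x^5 + (25/2)x^4 - 9x^2 - 1


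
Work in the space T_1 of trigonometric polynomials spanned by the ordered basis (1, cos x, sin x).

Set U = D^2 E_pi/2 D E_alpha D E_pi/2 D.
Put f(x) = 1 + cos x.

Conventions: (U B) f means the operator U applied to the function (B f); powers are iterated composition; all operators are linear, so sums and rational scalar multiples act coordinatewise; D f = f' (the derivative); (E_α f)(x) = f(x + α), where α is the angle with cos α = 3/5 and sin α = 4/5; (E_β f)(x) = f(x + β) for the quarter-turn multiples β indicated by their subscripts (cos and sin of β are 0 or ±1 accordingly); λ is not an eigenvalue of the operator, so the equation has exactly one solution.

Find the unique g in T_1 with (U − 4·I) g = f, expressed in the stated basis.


the image equals g(x) = -1/4 - (16/53)cos x - (3/53)sin x

write g with unknown coordinates in the stated basis and equate coefficients in (U − 4·I) g = f
solving from the highest basis element down gives g = -1/4 - (16/53)cos x - (3/53)sin x
check: U g = -(11/53)cos x - (12/53)sin x
so U g − 4·g = 1 + cos x = f ✓


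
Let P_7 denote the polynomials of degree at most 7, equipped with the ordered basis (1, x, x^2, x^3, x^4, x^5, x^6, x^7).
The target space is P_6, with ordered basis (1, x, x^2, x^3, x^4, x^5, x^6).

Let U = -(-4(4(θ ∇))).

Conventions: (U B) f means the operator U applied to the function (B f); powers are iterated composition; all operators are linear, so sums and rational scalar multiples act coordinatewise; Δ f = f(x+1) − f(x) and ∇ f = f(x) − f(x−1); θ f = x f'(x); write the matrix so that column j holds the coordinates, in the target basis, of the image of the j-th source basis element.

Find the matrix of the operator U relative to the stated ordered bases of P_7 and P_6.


image of 1: 0
image of x: 0
image of x^2: 32x
image of x^3: 96x^2 - 48x
image of x^4: 192x^3 - 192x^2 + 64x
image of x^5: 320x^4 - 480x^3 + 320x^2 - 80x
image of x^6: 480x^5 - 960x^4 + 960x^3 - 480x^2 + 96x
image of x^7: 672x^6 - 1680x^5 + 2240x^4 - 1680x^3 + 672x^2 - 112x
each image's coordinates form column j of the matrix

the matrix is [[0, 0, 0, 0, 0, 0, 0, 0]; [0, 0, 32, -48, 64, -80, 96, -112]; [0, 0, 0, 96, -192, 320, -480, 672]; [0, 0, 0, 0, 192, -480, 960, -1680]; [0, 0, 0, 0, 0, 320, -960, 2240]; [0, 0, 0, 0, 0, 0, 480, -1680]; [0, 0, 0, 0, 0, 0, 0, 672]] (rows listed top to bottom)


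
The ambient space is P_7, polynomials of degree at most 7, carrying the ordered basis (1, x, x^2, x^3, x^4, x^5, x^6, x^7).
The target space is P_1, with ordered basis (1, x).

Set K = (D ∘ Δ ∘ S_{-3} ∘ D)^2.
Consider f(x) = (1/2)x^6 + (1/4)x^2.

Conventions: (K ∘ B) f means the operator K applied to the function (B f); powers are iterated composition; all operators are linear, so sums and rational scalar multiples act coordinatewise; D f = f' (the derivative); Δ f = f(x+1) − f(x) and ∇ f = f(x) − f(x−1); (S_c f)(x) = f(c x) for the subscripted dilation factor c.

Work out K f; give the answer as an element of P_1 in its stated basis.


the image equals g(x) = -787320

D f = 3x^5 + (1/2)x
S_{-3} D f = -729x^5 - (3/2)x
Δ (S_{-3} ∘ D) f = -3645x^4 - 7290x^3 - 7290x^2 - 3645x - 1461/2
D Δ (S_{-3} ∘ D) f = -14580x^3 - 21870x^2 - 14580x - 3645
D (D ∘ Δ ∘ S_{-3} ∘ D) f = -43740x^2 - 43740x - 14580
S_{-3} D (D ∘ Δ ∘ S_{-3} ∘ D) f = -393660x^2 + 131220x - 14580
Δ (S_{-3} ∘ D) (D ∘ Δ ∘ S_{-3} ∘ D) f = -787320x - 262440
D Δ (S_{-3} ∘ D) (D ∘ Δ ∘ S_{-3} ∘ D) f = -787320


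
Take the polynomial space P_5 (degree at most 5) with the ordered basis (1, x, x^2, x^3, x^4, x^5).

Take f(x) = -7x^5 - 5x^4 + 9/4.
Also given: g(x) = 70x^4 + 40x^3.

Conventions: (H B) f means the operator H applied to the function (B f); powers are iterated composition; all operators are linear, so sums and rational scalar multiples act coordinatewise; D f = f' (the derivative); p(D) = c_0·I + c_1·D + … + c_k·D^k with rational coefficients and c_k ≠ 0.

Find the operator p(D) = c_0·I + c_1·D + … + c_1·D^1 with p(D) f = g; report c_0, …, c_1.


D^0 f = -7x^5 - 5x^4 + 9/4
D^1 f = -35x^4 - 20x^3
matching coefficients of g against c_0 f + c_1 Df + … from the top degree down determines the c_i
solution: c_0 = 0, c_1 = -2

c_0 = 0, c_1 = -2


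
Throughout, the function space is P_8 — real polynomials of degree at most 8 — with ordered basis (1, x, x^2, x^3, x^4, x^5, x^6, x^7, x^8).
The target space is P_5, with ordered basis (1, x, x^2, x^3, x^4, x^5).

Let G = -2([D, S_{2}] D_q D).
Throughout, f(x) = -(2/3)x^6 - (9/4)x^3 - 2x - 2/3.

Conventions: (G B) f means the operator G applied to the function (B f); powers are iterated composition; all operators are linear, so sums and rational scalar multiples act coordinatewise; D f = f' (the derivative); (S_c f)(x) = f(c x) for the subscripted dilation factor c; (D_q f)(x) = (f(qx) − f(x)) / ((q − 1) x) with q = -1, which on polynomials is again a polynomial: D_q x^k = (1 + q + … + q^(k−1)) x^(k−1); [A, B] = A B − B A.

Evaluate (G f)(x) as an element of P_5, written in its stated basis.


D f = -4x^5 - (27/4)x^2 - 2
D_q D f = -4x^4
S_{2} D_q D f = -64x^4
D S_{2} D_q D f = -256x^3
D D_q D f = -16x^3
S_{2} D D_q D f = -128x^3
[D, S_{2}] D_q D f = -128x^3
(-2([D, S_{2}] D_q D)) f = 256x^3

g(x) = 256x^3


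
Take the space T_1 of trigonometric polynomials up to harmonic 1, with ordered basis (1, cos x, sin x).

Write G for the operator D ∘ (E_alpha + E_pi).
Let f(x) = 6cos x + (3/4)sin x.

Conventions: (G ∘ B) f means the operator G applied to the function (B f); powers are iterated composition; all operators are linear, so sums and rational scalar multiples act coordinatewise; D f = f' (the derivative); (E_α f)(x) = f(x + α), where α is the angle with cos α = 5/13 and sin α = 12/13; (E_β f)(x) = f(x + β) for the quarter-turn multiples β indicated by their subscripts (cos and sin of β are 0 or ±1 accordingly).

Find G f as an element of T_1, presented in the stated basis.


g(x) = -6cos x + 3sin x

E_alpha f = 3cos x - (21/4)sin x
E_pi f = -6cos x - (3/4)sin x
(E_alpha + E_pi) f = -3cos x - 6sin x
D (E_alpha + E_pi) f = -6cos x + 3sin x


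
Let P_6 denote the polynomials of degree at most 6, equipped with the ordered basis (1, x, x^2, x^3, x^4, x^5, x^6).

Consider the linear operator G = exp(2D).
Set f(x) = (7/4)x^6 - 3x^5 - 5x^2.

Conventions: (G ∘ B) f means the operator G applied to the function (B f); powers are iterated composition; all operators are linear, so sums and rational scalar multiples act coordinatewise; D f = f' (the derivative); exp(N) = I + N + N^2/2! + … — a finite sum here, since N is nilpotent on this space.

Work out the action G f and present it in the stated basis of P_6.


g(x) = (7/4)x^6 + 18x^5 + 75x^4 + 160x^3 + 175x^2 + 76x - 4

order-1 term: 21x^5 - 30x^4 - 20x
order-2 term: 105x^4 - 120x^3 - 20
order-3 term: 280x^3 - 240x^2
order-4 term: 420x^2 - 240x
order-5 term: 336x - 96
order-6 term: 112
the series for exp(2D) f terminates at order 6
exp(2D) f = (7/4)x^6 + 18x^5 + 75x^4 + 160x^3 + 175x^2 + 76x - 4


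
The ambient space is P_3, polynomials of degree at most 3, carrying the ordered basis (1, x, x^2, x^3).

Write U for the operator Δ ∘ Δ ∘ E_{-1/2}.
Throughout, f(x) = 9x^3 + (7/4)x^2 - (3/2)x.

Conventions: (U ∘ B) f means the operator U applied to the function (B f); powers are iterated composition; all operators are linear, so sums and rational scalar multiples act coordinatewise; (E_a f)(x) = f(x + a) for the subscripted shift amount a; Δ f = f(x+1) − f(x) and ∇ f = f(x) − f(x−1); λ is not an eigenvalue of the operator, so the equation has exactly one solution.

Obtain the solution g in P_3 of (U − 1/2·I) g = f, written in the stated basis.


write g with unknown coordinates in the stated basis and equate coefficients in (U − 1/2·I) g = f
solving from the highest basis element down gives g = -18x^3 - (7/2)x^2 - 213x - 122
check: U g = -108x - 61
so U g − 1/2·g = 9x^3 + (7/4)x^2 - (3/2)x = f ✓

the image equals g(x) = -18x^3 - (7/2)x^2 - 213x - 122


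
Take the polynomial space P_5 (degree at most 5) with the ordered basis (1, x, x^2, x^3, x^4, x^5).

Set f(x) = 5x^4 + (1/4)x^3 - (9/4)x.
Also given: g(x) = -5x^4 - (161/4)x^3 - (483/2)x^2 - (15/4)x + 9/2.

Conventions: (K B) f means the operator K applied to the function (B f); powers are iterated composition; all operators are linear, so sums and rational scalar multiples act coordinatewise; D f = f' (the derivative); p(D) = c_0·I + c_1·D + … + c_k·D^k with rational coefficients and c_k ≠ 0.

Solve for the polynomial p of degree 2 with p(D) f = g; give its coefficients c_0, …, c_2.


D^0 f = 5x^4 + (1/4)x^3 - (9/4)x
D^1 f = 20x^3 + (3/4)x^2 - 9/4
D^2 f = 60x^2 + (3/2)x
matching coefficients of g against c_0 f + c_1 Df + … from the top degree down determines the c_i
solution: c_0 = -1, c_1 = -2, c_2 = -4

c_0 = -1, c_1 = -2, c_2 = -4


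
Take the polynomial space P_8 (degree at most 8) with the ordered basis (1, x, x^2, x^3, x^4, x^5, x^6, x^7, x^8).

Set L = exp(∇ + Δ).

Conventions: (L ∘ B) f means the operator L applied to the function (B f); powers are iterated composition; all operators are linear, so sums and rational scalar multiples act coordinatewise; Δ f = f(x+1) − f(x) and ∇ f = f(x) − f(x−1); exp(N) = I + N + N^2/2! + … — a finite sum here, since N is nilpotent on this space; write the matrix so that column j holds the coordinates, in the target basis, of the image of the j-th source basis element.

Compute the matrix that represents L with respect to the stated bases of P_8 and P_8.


the matrix is [[1, 2, 4, 10, 32, 114, 448, 1978, 9472]; [0, 1, 4, 12, 40, 160, 684, 3136, 15824]; [0, 0, 1, 6, 24, 100, 480, 2394, 12544]; [0, 0, 0, 1, 8, 40, 200, 1120, 6384]; [0, 0, 0, 0, 1, 10, 60, 350, 2240]; [0, 0, 0, 0, 0, 1, 12, 84, 560]; [0, 0, 0, 0, 0, 0, 1, 14, 112]; [0, 0, 0, 0, 0, 0, 0, 1, 16]; [0, 0, 0, 0, 0, 0, 0, 0, 1]] (rows listed top to bottom)

image of 1: 1
image of x: x + 2
image of x^2: x^2 + 4x + 4
image of x^3: x^3 + 6x^2 + 12x + 10
image of x^4: x^4 + 8x^3 + 24x^2 + 40x + 32
image of x^5: x^5 + 10x^4 + 40x^3 + 100x^2 + 160x + 114
image of x^6: x^6 + 12x^5 + 60x^4 + 200x^3 + 480x^2 + 684x + 448
image of x^7: x^7 + 14x^6 + 84x^5 + 350x^4 + 1120x^3 + 2394x^2 + 3136x + 1978
image of x^8: x^8 + 16x^7 + 112x^6 + 560x^5 + 2240x^4 + 6384x^3 + 12544x^2 + 15824x + 9472
each image's coordinates form column j of the matrix


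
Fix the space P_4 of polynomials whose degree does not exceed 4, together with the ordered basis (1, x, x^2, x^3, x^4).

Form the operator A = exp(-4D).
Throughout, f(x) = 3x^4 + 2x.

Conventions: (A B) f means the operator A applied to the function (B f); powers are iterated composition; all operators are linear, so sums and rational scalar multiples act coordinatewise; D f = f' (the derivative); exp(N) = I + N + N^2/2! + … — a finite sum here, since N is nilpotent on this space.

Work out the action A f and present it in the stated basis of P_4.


the image equals g(x) = 3x^4 - 48x^3 + 288x^2 - 766x + 760

order-1 term: -48x^3 - 8
order-2 term: 288x^2
order-3 term: -768x
order-4 term: 768
the series for exp(-4D) f terminates at order 4
exp(-4D) f = 3x^4 - 48x^3 + 288x^2 - 766x + 760


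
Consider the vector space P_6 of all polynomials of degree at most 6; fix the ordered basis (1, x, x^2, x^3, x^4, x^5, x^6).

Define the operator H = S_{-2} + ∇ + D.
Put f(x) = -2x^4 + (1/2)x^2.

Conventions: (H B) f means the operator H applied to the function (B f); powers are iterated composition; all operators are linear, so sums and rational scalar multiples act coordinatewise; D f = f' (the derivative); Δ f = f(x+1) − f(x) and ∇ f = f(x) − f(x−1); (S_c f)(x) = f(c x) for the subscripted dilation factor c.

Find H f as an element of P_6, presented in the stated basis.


S_{-2} f = -32x^4 + 2x^2
∇ f = -8x^3 + 12x^2 - 7x + 3/2
D f = -8x^3 + x
(S_{-2} + ∇ + D) f = -32x^4 - 16x^3 + 14x^2 - 6x + 3/2

the result is g(x) = -32x^4 - 16x^3 + 14x^2 - 6x + 3/2


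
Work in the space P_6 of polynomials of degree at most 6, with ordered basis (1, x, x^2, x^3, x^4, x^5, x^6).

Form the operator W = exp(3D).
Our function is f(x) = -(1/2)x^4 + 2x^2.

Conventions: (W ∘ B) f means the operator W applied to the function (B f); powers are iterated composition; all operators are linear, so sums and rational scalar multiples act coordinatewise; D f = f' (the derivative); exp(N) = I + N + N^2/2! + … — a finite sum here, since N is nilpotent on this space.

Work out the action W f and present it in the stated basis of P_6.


order-1 term: -6x^3 + 12x
order-2 term: -27x^2 + 18
order-3 term: -54x
order-4 term: -81/2
the series for exp(3D) f terminates at order 4
exp(3D) f = -(1/2)x^4 - 6x^3 - 25x^2 - 42x - 45/2

the result is g(x) = -(1/2)x^4 - 6x^3 - 25x^2 - 42x - 45/2


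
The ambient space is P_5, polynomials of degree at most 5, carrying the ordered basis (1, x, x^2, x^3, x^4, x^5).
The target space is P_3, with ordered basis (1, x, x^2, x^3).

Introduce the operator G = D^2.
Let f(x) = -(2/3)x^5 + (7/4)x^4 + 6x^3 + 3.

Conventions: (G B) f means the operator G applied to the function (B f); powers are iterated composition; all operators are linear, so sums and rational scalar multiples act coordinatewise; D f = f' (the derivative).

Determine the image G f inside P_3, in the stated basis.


D f = -(10/3)x^4 + 7x^3 + 18x^2
D D f = -(40/3)x^3 + 21x^2 + 36x

the image equals g(x) = -(40/3)x^3 + 21x^2 + 36x


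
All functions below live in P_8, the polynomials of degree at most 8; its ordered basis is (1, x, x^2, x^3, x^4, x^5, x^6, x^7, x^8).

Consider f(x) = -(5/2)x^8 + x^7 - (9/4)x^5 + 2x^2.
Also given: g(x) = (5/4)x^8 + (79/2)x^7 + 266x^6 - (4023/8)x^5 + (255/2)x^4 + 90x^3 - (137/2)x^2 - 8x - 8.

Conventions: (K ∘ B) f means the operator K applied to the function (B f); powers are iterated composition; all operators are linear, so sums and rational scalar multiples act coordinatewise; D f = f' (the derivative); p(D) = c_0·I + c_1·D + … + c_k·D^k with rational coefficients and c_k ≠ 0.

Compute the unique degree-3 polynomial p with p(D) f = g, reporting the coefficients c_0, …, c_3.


D^0 f = -(5/2)x^8 + x^7 - (9/4)x^5 + 2x^2
D^1 f = -20x^7 + 7x^6 - (45/4)x^4 + 4x
D^2 f = -140x^6 + 42x^5 - 45x^3 + 4
D^3 f = -840x^5 + 210x^4 - 135x^2
matching coefficients of g against c_0 f + c_1 Df + … from the top degree down determines the c_i
solution: c_0 = -1/2, c_1 = -2, c_2 = -2, c_3 = 1/2

c_0 = -1/2, c_1 = -2, c_2 = -2, c_3 = 1/2


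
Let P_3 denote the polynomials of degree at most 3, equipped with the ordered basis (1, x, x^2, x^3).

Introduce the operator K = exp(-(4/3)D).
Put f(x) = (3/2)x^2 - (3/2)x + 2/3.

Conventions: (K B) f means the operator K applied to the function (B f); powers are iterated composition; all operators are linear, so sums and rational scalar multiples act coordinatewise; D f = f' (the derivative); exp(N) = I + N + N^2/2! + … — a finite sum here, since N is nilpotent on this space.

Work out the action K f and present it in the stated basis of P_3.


g(x) = (3/2)x^2 - (11/2)x + 16/3

order-1 term: -4x + 2
order-2 term: 8/3
the series for exp(-(4/3)D) f terminates at order 2
exp(-(4/3)D) f = (3/2)x^2 - (11/2)x + 16/3


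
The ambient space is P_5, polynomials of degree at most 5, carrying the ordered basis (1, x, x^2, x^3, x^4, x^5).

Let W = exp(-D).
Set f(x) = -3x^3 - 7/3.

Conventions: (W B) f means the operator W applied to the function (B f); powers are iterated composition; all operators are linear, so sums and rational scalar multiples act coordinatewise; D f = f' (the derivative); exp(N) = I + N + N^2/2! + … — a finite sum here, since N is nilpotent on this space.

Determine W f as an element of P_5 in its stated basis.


g(x) = -3x^3 + 9x^2 - 9x + 2/3

order-1 term: 9x^2
order-2 term: -9x
order-3 term: 3
the series for exp(-D) f terminates at order 3
exp(-D) f = -3x^3 + 9x^2 - 9x + 2/3


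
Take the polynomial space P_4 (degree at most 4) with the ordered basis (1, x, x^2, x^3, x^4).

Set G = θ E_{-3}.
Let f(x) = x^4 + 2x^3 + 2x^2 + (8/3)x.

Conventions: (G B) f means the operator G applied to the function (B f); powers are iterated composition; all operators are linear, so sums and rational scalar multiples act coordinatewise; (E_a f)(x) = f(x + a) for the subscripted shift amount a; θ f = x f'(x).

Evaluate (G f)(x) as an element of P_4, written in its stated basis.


the image equals g(x) = 4x^4 - 30x^3 + 76x^2 - (190/3)x

E_{-3} f = x^4 - 10x^3 + 38x^2 - (190/3)x + 37
θ E_{-3} f = 4x^4 - 30x^3 + 76x^2 - (190/3)x


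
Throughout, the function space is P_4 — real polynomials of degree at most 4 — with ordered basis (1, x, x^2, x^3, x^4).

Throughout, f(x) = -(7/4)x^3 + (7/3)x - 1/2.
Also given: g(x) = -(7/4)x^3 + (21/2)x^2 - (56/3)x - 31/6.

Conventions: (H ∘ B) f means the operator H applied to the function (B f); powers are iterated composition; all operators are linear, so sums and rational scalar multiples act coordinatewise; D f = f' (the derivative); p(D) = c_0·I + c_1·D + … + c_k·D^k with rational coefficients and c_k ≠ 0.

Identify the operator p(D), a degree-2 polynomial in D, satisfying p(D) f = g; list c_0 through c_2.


p(D) = I − 2·D + 2·D^2, i.e. c_0 = 1, c_1 = -2, c_2 = 2

D^0 f = -(7/4)x^3 + (7/3)x - 1/2
D^1 f = -(21/4)x^2 + 7/3
D^2 f = -(21/2)x
matching coefficients of g against c_0 f + c_1 Df + … from the top degree down determines the c_i
solution: c_0 = 1, c_1 = -2, c_2 = 2


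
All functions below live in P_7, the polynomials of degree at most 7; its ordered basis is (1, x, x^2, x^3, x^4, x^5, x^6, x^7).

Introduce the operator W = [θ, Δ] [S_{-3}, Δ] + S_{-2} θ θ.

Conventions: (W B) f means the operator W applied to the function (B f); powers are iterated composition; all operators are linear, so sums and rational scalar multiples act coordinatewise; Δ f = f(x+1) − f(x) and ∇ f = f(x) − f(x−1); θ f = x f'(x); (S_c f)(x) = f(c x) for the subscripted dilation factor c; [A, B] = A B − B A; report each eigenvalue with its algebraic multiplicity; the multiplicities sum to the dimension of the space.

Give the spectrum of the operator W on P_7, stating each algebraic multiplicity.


λ = -6272 (multiplicity 1), λ = -800 (multiplicity 1), λ = -72 (multiplicity 1), λ = -2 (multiplicity 1), λ = 0 (multiplicity 1), λ = 16 (multiplicity 1), λ = 256 (multiplicity 1), λ = 2304 (multiplicity 1)

image of 1: 0
image of x: -2x
image of x^2: 16x^2 + 24
image of x^3: -72x^3 - 216x - 288
image of x^4: 256x^4 + 1296x^2 + 3456x + 2496
image of x^5: -800x^5 - 6480x^3 - 25920x^2 - 37440x - 19200
image of x^6: 2304x^6 + 29160x^4 + 155520x^3 + 336960x^2 + 345600x + 139392
image of x^7: -6272x^7 - 122472x^5 - 816480x^4 - 2358720x^3 - 3628800x^2 - 2927232x - 978432
the matrix is upper triangular; its diagonal is (0, -2, 16, -72, 256, -800, 2304, -6272)
for a triangular matrix the eigenvalues are the diagonal entries, with algebraic multiplicity their repetition count
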